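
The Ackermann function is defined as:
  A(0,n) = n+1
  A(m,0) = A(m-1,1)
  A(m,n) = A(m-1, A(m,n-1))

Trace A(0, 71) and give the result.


A(0, 71) = 72
Result: A(0, 71) = 72

72


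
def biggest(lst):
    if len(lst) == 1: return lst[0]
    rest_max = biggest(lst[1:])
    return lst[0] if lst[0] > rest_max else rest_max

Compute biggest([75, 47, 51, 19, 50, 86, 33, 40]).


biggest([75, 47, 51, 19, 50, 86, 33, 40]): compare 75 with biggest([47, 51, 19, 50, 86, 33, 40])
biggest([47, 51, 19, 50, 86, 33, 40]): compare 47 with biggest([51, 19, 50, 86, 33, 40])
biggest([51, 19, 50, 86, 33, 40]): compare 51 with biggest([19, 50, 86, 33, 40])
biggest([19, 50, 86, 33, 40]): compare 19 with biggest([50, 86, 33, 40])
biggest([50, 86, 33, 40]): compare 50 with biggest([86, 33, 40])
biggest([86, 33, 40]): compare 86 with biggest([33, 40])
biggest([33, 40]): compare 33 with biggest([40])
biggest([40]) = 40  (base case)
Compare 33 with 40 -> 40
Compare 86 with 40 -> 86
Compare 50 with 86 -> 86
Compare 19 with 86 -> 86
Compare 51 with 86 -> 86
Compare 47 with 86 -> 86
Compare 75 with 86 -> 86

86


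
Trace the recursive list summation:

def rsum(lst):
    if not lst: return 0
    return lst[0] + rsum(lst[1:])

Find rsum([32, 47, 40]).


rsum([32, 47, 40]) = 32 + rsum([47, 40])
rsum([47, 40]) = 47 + rsum([40])
rsum([40]) = 40 + rsum([])
rsum([]) = 0  (base case)
Total: 32 + 47 + 40 + 0 = 119

119


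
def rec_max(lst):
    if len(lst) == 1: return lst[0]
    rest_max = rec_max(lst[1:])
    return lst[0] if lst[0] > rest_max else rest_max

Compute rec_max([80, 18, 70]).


rec_max([80, 18, 70]): compare 80 with rec_max([18, 70])
rec_max([18, 70]): compare 18 with rec_max([70])
rec_max([70]) = 70  (base case)
Compare 18 with 70 -> 70
Compare 80 with 70 -> 80

80


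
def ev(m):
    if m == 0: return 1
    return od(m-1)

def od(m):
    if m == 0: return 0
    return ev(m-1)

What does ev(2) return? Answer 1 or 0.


ev(2) = od(1)
od(1) = ev(0)
ev(0) = 1  (base case)
Result: 1

1


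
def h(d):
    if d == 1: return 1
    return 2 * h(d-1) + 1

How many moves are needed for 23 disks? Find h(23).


h(23) = 2 * h(22) + 1
h(22) = 2 * h(21) + 1
h(21) = 2 * h(20) + 1
h(20) = 2 * h(19) + 1
h(19) = 2 * h(18) + 1
h(18) = 2 * h(17) + 1
h(17) = 2 * h(16) + 1
h(16) = 2 * h(15) + 1
h(15) = 2 * h(14) + 1
h(14) = 2 * h(13) + 1
h(13) = 2 * h(12) + 1
h(12) = 2 * h(11) + 1
h(11) = 2 * h(10) + 1
h(10) = 2 * h(9) + 1
h(9) = 2 * h(8) + 1
h(8) = 2 * h(7) + 1
h(7) = 2 * h(6) + 1
h(6) = 2 * h(5) + 1
h(5) = 2 * h(4) + 1
h(4) = 2 * h(3) + 1
h(3) = 2 * h(2) + 1
h(2) = 2 * h(1) + 1
h(1) = 1  (base case)
h(2) = 2 * 1 + 1 = 3
h(3) = 2 * 3 + 1 = 7
h(4) = 2 * 7 + 1 = 15
h(5) = 2 * 15 + 1 = 31
h(6) = 2 * 31 + 1 = 63
h(7) = 2 * 63 + 1 = 127
h(8) = 2 * 127 + 1 = 255
h(9) = 2 * 255 + 1 = 511
h(10) = 2 * 511 + 1 = 1023
h(11) = 2 * 1023 + 1 = 2047
h(12) = 2 * 2047 + 1 = 4095
h(13) = 2 * 4095 + 1 = 8191
h(14) = 2 * 8191 + 1 = 16383
h(15) = 2 * 16383 + 1 = 32767
h(16) = 2 * 32767 + 1 = 65535
h(17) = 2 * 65535 + 1 = 131071
h(18) = 2 * 131071 + 1 = 262143
h(19) = 2 * 262143 + 1 = 524287
h(20) = 2 * 524287 + 1 = 1048575
h(21) = 2 * 1048575 + 1 = 2097151
h(22) = 2 * 2097151 + 1 = 4194303
h(23) = 2 * 4194303 + 1 = 8388607

8388607


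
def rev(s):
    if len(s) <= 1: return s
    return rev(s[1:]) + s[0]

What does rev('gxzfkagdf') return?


rev('gxzfkagdf') = rev('xzfkagdf') + 'g'
rev('xzfkagdf') = rev('zfkagdf') + 'x'
rev('zfkagdf') = rev('fkagdf') + 'z'
rev('fkagdf') = rev('kagdf') + 'f'
rev('kagdf') = rev('agdf') + 'k'
rev('agdf') = rev('gdf') + 'a'
rev('gdf') = rev('df') + 'g'
rev('df') = rev('f') + 'd'
rev('f') = 'f'  (base case)
Concatenating: 'f' + 'd' + 'g' + 'a' + 'k' + 'f' + 'z' + 'x' + 'g' = 'fdgakfzxg'

fdgakfzxg


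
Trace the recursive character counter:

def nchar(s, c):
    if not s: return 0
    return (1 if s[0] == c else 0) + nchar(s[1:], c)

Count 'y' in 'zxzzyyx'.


s[0]='z' != 'y' -> 0
s[0]='x' != 'y' -> 0
s[0]='z' != 'y' -> 0
s[0]='z' != 'y' -> 0
s[0]='y' == 'y' -> 1
s[0]='y' == 'y' -> 1
s[0]='x' != 'y' -> 0
Sum: 0 + 0 + 0 + 0 + 1 + 1 + 0 = 2

2


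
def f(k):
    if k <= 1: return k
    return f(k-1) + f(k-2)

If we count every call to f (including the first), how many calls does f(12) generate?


Let C(n) = total calls for f(n)
C(0) = 1, C(1) = 1
C(2) = 1 + C(1) + C(0) = 1 + 1 + 1 = 3
C(3) = 1 + C(2) + C(1) = 1 + 3 + 1 = 5
C(4) = 1 + C(3) + C(2) = 1 + 5 + 3 = 9
C(5) = 1 + C(4) + C(3) = 1 + 9 + 5 = 15
C(6) = 1 + C(5) + C(4) = 1 + 15 + 9 = 25
C(7) = 1 + C(6) + C(5) = 1 + 25 + 15 = 41
C(8) = 1 + C(7) + C(6) = 1 + 41 + 25 = 67
C(9) = 1 + C(8) + C(7) = 1 + 67 + 41 = 109
C(10) = 1 + C(9) + C(8) = 1 + 109 + 67 = 177
C(11) = 1 + C(10) + C(9) = 1 + 177 + 109 = 287
C(12) = 1 + C(11) + C(10) = 1 + 287 + 177 = 465

465


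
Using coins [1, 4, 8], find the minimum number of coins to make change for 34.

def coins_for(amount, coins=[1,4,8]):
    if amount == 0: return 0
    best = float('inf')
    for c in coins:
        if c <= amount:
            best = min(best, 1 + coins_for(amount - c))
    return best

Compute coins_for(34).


Building up with DP:
coins_for(0) = 0
coins_for(1) = min(1+coins_for(0)=1+0=1) = 1
coins_for(2) = min(1+coins_for(1)=1+1=2) = 2
coins_for(3) = min(1+coins_for(2)=1+2=3) = 3
coins_for(4) = min(1+coins_for(3)=1+3=4, 1+coins_for(0)=1+0=1) = 1
coins_for(5) = min(1+coins_for(4)=1+1=2, 1+coins_for(1)=1+1=2) = 2
coins_for(6) = min(1+coins_for(5)=1+2=3, 1+coins_for(2)=1+2=3) = 3
coins_for(7) = min(1+coins_for(6)=1+3=4, 1+coins_for(3)=1+3=4) = 4
coins_for(8) = min(1+coins_for(7)=1+4=5, 1+coins_for(4)=1+1=2, 1+coins_for(0)=1+0=1) = 1
coins_for(9) = min(1+coins_for(8)=1+1=2, 1+coins_for(5)=1+2=3, 1+coins_for(1)=1+1=2) = 2
coins_for(10) = min(1+coins_for(9)=1+2=3, 1+coins_for(6)=1+3=4, 1+coins_for(2)=1+2=3) = 3
coins_for(11) = min(1+coins_for(10)=1+3=4, 1+coins_for(7)=1+4=5, 1+coins_for(3)=1+3=4) = 4
coins_for(12) = min(1+coins_for(11)=1+4=5, 1+coins_for(8)=1+1=2, 1+coins_for(4)=1+1=2) = 2
coins_for(13) = min(1+coins_for(12)=1+2=3, 1+coins_for(9)=1+2=3, 1+coins_for(5)=1+2=3) = 3
coins_for(14) = min(1+coins_for(13)=1+3=4, 1+coins_for(10)=1+3=4, 1+coins_for(6)=1+3=4) = 4
coins_for(15) = min(1+coins_for(14)=1+4=5, 1+coins_for(11)=1+4=5, 1+coins_for(7)=1+4=5) = 5
coins_for(16) = min(1+coins_for(15)=1+5=6, 1+coins_for(12)=1+2=3, 1+coins_for(8)=1+1=2) = 2
coins_for(17) = min(1+coins_for(16)=1+2=3, 1+coins_for(13)=1+3=4, 1+coins_for(9)=1+2=3) = 3
coins_for(18) = min(1+coins_for(17)=1+3=4, 1+coins_for(14)=1+4=5, 1+coins_for(10)=1+3=4) = 4
coins_for(19) = min(1+coins_for(18)=1+4=5, 1+coins_for(15)=1+5=6, 1+coins_for(11)=1+4=5) = 5
coins_for(20) = min(1+coins_for(19)=1+5=6, 1+coins_for(16)=1+2=3, 1+coins_for(12)=1+2=3) = 3
coins_for(21) = min(1+coins_for(20)=1+3=4, 1+coins_for(17)=1+3=4, 1+coins_for(13)=1+3=4) = 4
coins_for(22) = min(1+coins_for(21)=1+4=5, 1+coins_for(18)=1+4=5, 1+coins_for(14)=1+4=5) = 5
coins_for(23) = min(1+coins_for(22)=1+5=6, 1+coins_for(19)=1+5=6, 1+coins_for(15)=1+5=6) = 6
coins_for(24) = min(1+coins_for(23)=1+6=7, 1+coins_for(20)=1+3=4, 1+coins_for(16)=1+2=3) = 3
coins_for(25) = min(1+coins_for(24)=1+3=4, 1+coins_for(21)=1+4=5, 1+coins_for(17)=1+3=4) = 4
coins_for(26) = min(1+coins_for(25)=1+4=5, 1+coins_for(22)=1+5=6, 1+coins_for(18)=1+4=5) = 5
coins_for(27) = min(1+coins_for(26)=1+5=6, 1+coins_for(23)=1+6=7, 1+coins_for(19)=1+5=6) = 6
coins_for(28) = min(1+coins_for(27)=1+6=7, 1+coins_for(24)=1+3=4, 1+coins_for(20)=1+3=4) = 4
coins_for(29) = min(1+coins_for(28)=1+4=5, 1+coins_for(25)=1+4=5, 1+coins_for(21)=1+4=5) = 5
coins_for(30) = min(1+coins_for(29)=1+5=6, 1+coins_for(26)=1+5=6, 1+coins_for(22)=1+5=6) = 6
coins_for(31) = min(1+coins_for(30)=1+6=7, 1+coins_for(27)=1+6=7, 1+coins_for(23)=1+6=7) = 7
coins_for(32) = min(1+coins_for(31)=1+7=8, 1+coins_for(28)=1+4=5, 1+coins_for(24)=1+3=4) = 4
coins_for(33) = min(1+coins_for(32)=1+4=5, 1+coins_for(29)=1+5=6, 1+coins_for(25)=1+4=5) = 5
coins_for(34) = min(1+coins_for(33)=1+5=6, 1+coins_for(30)=1+6=7, 1+coins_for(26)=1+5=6) = 6

6


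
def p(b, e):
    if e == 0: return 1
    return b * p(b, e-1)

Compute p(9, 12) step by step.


p(9, 12)
= 9 * p(9, 11)
= 9 * 9 * p(9, 10)
= 9 * 9 * 9 * p(9, 9)
= 9 * 9 * 9 * 9 * p(9, 8)
= 9 * 9 * 9 * 9 * 9 * p(9, 7)
= 9 * 9 * 9 * 9 * 9 * 9 * p(9, 6)
= 9 * 9 * 9 * 9 * 9 * 9 * 9 * p(9, 5)
= 9 * 9 * 9 * 9 * 9 * 9 * 9 * 9 * p(9, 4)
= 9 * 9 * 9 * 9 * 9 * 9 * 9 * 9 * 9 * p(9, 3)
= 9 * 9 * 9 * 9 * 9 * 9 * 9 * 9 * 9 * 9 * p(9, 2)
= 9 * 9 * 9 * 9 * 9 * 9 * 9 * 9 * 9 * 9 * 9 * p(9, 1)
= 9 * 9 * 9 * 9 * 9 * 9 * 9 * 9 * 9 * 9 * 9 * 9 * p(9, 0)
= 9 * 9 * 9 * 9 * 9 * 9 * 9 * 9 * 9 * 9 * 9 * 9 * 1
= 282429536481

282429536481


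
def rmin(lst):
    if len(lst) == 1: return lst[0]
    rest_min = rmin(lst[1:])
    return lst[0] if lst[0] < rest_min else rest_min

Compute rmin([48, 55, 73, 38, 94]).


rmin([48, 55, 73, 38, 94]): compare 48 with rmin([55, 73, 38, 94])
rmin([55, 73, 38, 94]): compare 55 with rmin([73, 38, 94])
rmin([73, 38, 94]): compare 73 with rmin([38, 94])
rmin([38, 94]): compare 38 with rmin([94])
rmin([94]) = 94  (base case)
Compare 38 with 94 -> 38
Compare 73 with 38 -> 38
Compare 55 with 38 -> 38
Compare 48 with 38 -> 38

38


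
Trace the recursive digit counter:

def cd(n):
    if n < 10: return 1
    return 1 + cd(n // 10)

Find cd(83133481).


cd(83133481) = 1 + cd(8313348)
cd(8313348) = 1 + cd(831334)
cd(831334) = 1 + cd(83133)
cd(83133) = 1 + cd(8313)
cd(8313) = 1 + cd(831)
cd(831) = 1 + cd(83)
cd(83) = 1 + cd(8)
cd(8) = 1  (base case: 8 < 10)
Unwinding: 1 + 1 + 1 + 1 + 1 + 1 + 1 + 1 = 8

8


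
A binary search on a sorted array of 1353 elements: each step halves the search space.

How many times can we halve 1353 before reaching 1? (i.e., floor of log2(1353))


1353 / 2 = 676
676 / 2 = 338
338 / 2 = 169
169 / 2 = 84
84 / 2 = 42
42 / 2 = 21
21 / 2 = 10
10 / 2 = 5
5 / 2 = 2
2 / 2 = 1
Reached 1 after 10 halvings

10


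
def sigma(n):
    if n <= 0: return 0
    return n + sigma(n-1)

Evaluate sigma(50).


sigma(50)
= 50 + 49 + 48 + 47 + 46 + 45 + 44 + 43 + 42 + 41 + 40 + 39 + 38 + 37 + 36 + 35 + 34 + 33 + 32 + 31 + 30 + 29 + 28 + 27 + 26 + 25 + 24 + 23 + 22 + 21 + 20 + 19 + 18 + 17 + 16 + 15 + 14 + 13 + 12 + 11 + 10 + 9 + 8 + 7 + 6 + 5 + 4 + 3 + 2 + 1 + sigma(0)
= 50 + 49 + 48 + 47 + 46 + 45 + 44 + 43 + 42 + 41 + 40 + 39 + 38 + 37 + 36 + 35 + 34 + 33 + 32 + 31 + 30 + 29 + 28 + 27 + 26 + 25 + 24 + 23 + 22 + 21 + 20 + 19 + 18 + 17 + 16 + 15 + 14 + 13 + 12 + 11 + 10 + 9 + 8 + 7 + 6 + 5 + 4 + 3 + 2 + 1 + 0
= 1275

1275


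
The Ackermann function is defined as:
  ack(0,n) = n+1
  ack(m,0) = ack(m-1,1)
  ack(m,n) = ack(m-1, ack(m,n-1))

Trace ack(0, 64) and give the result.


ack(0, 64) = 65
Result: ack(0, 64) = 65

65


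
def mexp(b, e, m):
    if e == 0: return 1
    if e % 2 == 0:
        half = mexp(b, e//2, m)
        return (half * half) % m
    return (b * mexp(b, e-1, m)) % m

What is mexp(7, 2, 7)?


mexp(7, 2, 7): e is even, compute mexp(7, 1, 7)
  mexp(7, 1, 7): e is odd, compute mexp(7, 0, 7)
    mexp(7, 0, 7) = 1
  (7 * 1) % 7 = 0
half=0, (0*0) % 7 = 0

0


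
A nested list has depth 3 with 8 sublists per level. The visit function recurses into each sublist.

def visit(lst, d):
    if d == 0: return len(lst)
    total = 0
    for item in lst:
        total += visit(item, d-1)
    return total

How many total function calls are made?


At depth 0 (root): 1 call
At depth 1: each of 1 parents calls visit on 8 children = 8 calls
At depth 2: each of 8 parents calls visit on 8 children = 64 calls
At depth 3: each of 64 parents calls visit on 8 children = 512 calls
Total: 1 + 8 + 64 + 512 = 585

585


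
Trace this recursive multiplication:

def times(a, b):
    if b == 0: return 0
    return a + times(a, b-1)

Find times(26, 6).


times(26, 6) = 26 + times(26, 5)
times(26, 5) = 26 + times(26, 4)
times(26, 4) = 26 + times(26, 3)
times(26, 3) = 26 + times(26, 2)
times(26, 2) = 26 + times(26, 1)
times(26, 1) = 26 + times(26, 0)
times(26, 0) = 0  (base case)
Total: 26 + 26 + 26 + 26 + 26 + 26 + 0 = 156

156


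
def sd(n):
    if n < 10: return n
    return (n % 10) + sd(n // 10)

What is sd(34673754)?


sd(34673754) = 4 + sd(3467375)
sd(3467375) = 5 + sd(346737)
sd(346737) = 7 + sd(34673)
sd(34673) = 3 + sd(3467)
sd(3467) = 7 + sd(346)
sd(346) = 6 + sd(34)
sd(34) = 4 + sd(3)
sd(3) = 3  (base case)
Total: 4 + 5 + 7 + 3 + 7 + 6 + 4 + 3 = 39

39


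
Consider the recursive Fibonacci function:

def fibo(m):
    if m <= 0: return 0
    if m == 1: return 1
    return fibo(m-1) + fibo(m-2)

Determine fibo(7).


Computing fibo(7) bottom-up:
fibo(0) = 0
fibo(1) = 1
fibo(2) = fibo(1) + fibo(0) = 1 + 0 = 1
fibo(3) = fibo(2) + fibo(1) = 1 + 1 = 2
fibo(4) = fibo(3) + fibo(2) = 2 + 1 = 3
fibo(5) = fibo(4) + fibo(3) = 3 + 2 = 5
fibo(6) = fibo(5) + fibo(4) = 5 + 3 = 8
fibo(7) = fibo(6) + fibo(5) = 8 + 5 = 13

13


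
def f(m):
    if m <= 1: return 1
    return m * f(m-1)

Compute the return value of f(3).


f(3)
= 3 * f(2)
= 3 * 2 * f(1)
= 3 * 2 * 1
= 6

6


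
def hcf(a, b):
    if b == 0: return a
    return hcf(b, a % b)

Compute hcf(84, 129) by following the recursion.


hcf(84, 129) = hcf(129, 84)
hcf(129, 84) = hcf(84, 45)
hcf(84, 45) = hcf(45, 39)
hcf(45, 39) = hcf(39, 6)
hcf(39, 6) = hcf(6, 3)
hcf(6, 3) = hcf(3, 0)
hcf(3, 0) = 3  (base case)

3


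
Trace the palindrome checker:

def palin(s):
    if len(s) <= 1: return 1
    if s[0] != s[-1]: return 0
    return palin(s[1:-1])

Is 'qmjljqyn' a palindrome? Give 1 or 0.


palin('qmjljqyn'): s[0]='q' != s[-1]='n' -> return 0
Result: 0 (not a palindrome)

0


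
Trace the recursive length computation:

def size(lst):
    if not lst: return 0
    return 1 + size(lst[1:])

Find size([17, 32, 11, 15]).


size([17, 32, 11, 15]) = 1 + size([32, 11, 15])
size([32, 11, 15]) = 1 + size([11, 15])
size([11, 15]) = 1 + size([15])
size([15]) = 1 + size([])
size([]) = 0  (base case)
Unwinding: 1 + 1 + 1 + 1 + 0 = 4

4


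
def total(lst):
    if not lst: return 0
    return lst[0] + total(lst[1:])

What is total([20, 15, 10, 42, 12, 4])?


total([20, 15, 10, 42, 12, 4]) = 20 + total([15, 10, 42, 12, 4])
total([15, 10, 42, 12, 4]) = 15 + total([10, 42, 12, 4])
total([10, 42, 12, 4]) = 10 + total([42, 12, 4])
total([42, 12, 4]) = 42 + total([12, 4])
total([12, 4]) = 12 + total([4])
total([4]) = 4 + total([])
total([]) = 0  (base case)
Total: 20 + 15 + 10 + 42 + 12 + 4 + 0 = 103

103


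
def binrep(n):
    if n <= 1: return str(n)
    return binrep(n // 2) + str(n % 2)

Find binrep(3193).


binrep(3193) = binrep(1596) + '1'
binrep(1596) = binrep(798) + '0'
binrep(798) = binrep(399) + '0'
binrep(399) = binrep(199) + '1'
binrep(199) = binrep(99) + '1'
binrep(99) = binrep(49) + '1'
binrep(49) = binrep(24) + '1'
binrep(24) = binrep(12) + '0'
binrep(12) = binrep(6) + '0'
binrep(6) = binrep(3) + '0'
binrep(3) = binrep(1) + '1'
binrep(1) = '1'  (base case)
Concatenating: '1' + '1' + '0' + '0' + '0' + '1' + '1' + '1' + '1' + '0' + '0' + '1' = '110001111001'

110001111001


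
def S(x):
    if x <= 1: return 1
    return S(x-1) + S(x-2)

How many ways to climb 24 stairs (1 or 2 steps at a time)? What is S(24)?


Building up from base cases:
S(0) = 1
S(1) = 1
S(2) = S(1) + S(0) = 1 + 1 = 2
S(3) = S(2) + S(1) = 2 + 1 = 3
S(4) = S(3) + S(2) = 3 + 2 = 5
S(5) = S(4) + S(3) = 5 + 3 = 8
S(6) = S(5) + S(4) = 8 + 5 = 13
S(7) = S(6) + S(5) = 13 + 8 = 21
S(8) = S(7) + S(6) = 21 + 13 = 34
S(9) = S(8) + S(7) = 34 + 21 = 55
S(10) = S(9) + S(8) = 55 + 34 = 89
S(11) = S(10) + S(9) = 89 + 55 = 144
S(12) = S(11) + S(10) = 144 + 89 = 233
S(13) = S(12) + S(11) = 233 + 144 = 377
S(14) = S(13) + S(12) = 377 + 233 = 610
S(15) = S(14) + S(13) = 610 + 377 = 987
S(16) = S(15) + S(14) = 987 + 610 = 1597
S(17) = S(16) + S(15) = 1597 + 987 = 2584
S(18) = S(17) + S(16) = 2584 + 1597 = 4181
S(19) = S(18) + S(17) = 4181 + 2584 = 6765
S(20) = S(19) + S(18) = 6765 + 4181 = 10946
S(21) = S(20) + S(19) = 10946 + 6765 = 17711
S(22) = S(21) + S(20) = 17711 + 10946 = 28657
S(23) = S(22) + S(21) = 28657 + 17711 = 46368
S(24) = S(23) + S(22) = 46368 + 28657 = 75025

75025


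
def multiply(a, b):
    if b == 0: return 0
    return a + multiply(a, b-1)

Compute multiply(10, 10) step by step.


multiply(10, 10) = 10 + multiply(10, 9)
multiply(10, 9) = 10 + multiply(10, 8)
multiply(10, 8) = 10 + multiply(10, 7)
multiply(10, 7) = 10 + multiply(10, 6)
multiply(10, 6) = 10 + multiply(10, 5)
multiply(10, 5) = 10 + multiply(10, 4)
multiply(10, 4) = 10 + multiply(10, 3)
multiply(10, 3) = 10 + multiply(10, 2)
multiply(10, 2) = 10 + multiply(10, 1)
multiply(10, 1) = 10 + multiply(10, 0)
multiply(10, 0) = 0  (base case)
Total: 10 + 10 + 10 + 10 + 10 + 10 + 10 + 10 + 10 + 10 + 0 = 100

100


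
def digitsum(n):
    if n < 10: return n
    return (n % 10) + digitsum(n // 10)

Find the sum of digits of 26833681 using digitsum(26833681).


digitsum(26833681) = 1 + digitsum(2683368)
digitsum(2683368) = 8 + digitsum(268336)
digitsum(268336) = 6 + digitsum(26833)
digitsum(26833) = 3 + digitsum(2683)
digitsum(2683) = 3 + digitsum(268)
digitsum(268) = 8 + digitsum(26)
digitsum(26) = 6 + digitsum(2)
digitsum(2) = 2  (base case)
Total: 1 + 8 + 6 + 3 + 3 + 8 + 6 + 2 = 37

37


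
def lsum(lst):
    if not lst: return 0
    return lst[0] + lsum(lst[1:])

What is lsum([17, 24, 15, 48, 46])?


lsum([17, 24, 15, 48, 46]) = 17 + lsum([24, 15, 48, 46])
lsum([24, 15, 48, 46]) = 24 + lsum([15, 48, 46])
lsum([15, 48, 46]) = 15 + lsum([48, 46])
lsum([48, 46]) = 48 + lsum([46])
lsum([46]) = 46 + lsum([])
lsum([]) = 0  (base case)
Total: 17 + 24 + 15 + 48 + 46 + 0 = 150

150


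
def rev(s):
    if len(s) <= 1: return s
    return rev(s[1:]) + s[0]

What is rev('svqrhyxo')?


rev('svqrhyxo') = rev('vqrhyxo') + 's'
rev('vqrhyxo') = rev('qrhyxo') + 'v'
rev('qrhyxo') = rev('rhyxo') + 'q'
rev('rhyxo') = rev('hyxo') + 'r'
rev('hyxo') = rev('yxo') + 'h'
rev('yxo') = rev('xo') + 'y'
rev('xo') = rev('o') + 'x'
rev('o') = 'o'  (base case)
Concatenating: 'o' + 'x' + 'y' + 'h' + 'r' + 'q' + 'v' + 's' = 'oxyhrqvs'

oxyhrqvs


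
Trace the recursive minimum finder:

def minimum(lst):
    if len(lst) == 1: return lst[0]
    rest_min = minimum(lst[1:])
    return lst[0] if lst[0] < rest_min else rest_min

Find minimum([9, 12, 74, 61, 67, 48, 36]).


minimum([9, 12, 74, 61, 67, 48, 36]): compare 9 with minimum([12, 74, 61, 67, 48, 36])
minimum([12, 74, 61, 67, 48, 36]): compare 12 with minimum([74, 61, 67, 48, 36])
minimum([74, 61, 67, 48, 36]): compare 74 with minimum([61, 67, 48, 36])
minimum([61, 67, 48, 36]): compare 61 with minimum([67, 48, 36])
minimum([67, 48, 36]): compare 67 with minimum([48, 36])
minimum([48, 36]): compare 48 with minimum([36])
minimum([36]) = 36  (base case)
Compare 48 with 36 -> 36
Compare 67 with 36 -> 36
Compare 61 with 36 -> 36
Compare 74 with 36 -> 36
Compare 12 with 36 -> 12
Compare 9 with 12 -> 9

9


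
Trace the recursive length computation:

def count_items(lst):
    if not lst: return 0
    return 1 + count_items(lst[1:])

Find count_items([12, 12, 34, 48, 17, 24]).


count_items([12, 12, 34, 48, 17, 24]) = 1 + count_items([12, 34, 48, 17, 24])
count_items([12, 34, 48, 17, 24]) = 1 + count_items([34, 48, 17, 24])
count_items([34, 48, 17, 24]) = 1 + count_items([48, 17, 24])
count_items([48, 17, 24]) = 1 + count_items([17, 24])
count_items([17, 24]) = 1 + count_items([24])
count_items([24]) = 1 + count_items([])
count_items([]) = 0  (base case)
Unwinding: 1 + 1 + 1 + 1 + 1 + 1 + 0 = 6

6


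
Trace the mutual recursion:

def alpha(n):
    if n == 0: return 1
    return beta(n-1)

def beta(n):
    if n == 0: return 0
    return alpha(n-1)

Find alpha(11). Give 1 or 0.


alpha(11) = beta(10)
beta(10) = alpha(9)
alpha(9) = beta(8)
beta(8) = alpha(7)
alpha(7) = beta(6)
beta(6) = alpha(5)
alpha(5) = beta(4)
beta(4) = alpha(3)
alpha(3) = beta(2)
beta(2) = alpha(1)
alpha(1) = beta(0)
beta(0) = 0  (base case)
Result: 0

0


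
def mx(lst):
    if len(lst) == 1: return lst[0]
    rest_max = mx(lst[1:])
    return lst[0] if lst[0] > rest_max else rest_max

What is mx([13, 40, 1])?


mx([13, 40, 1]): compare 13 with mx([40, 1])
mx([40, 1]): compare 40 with mx([1])
mx([1]) = 1  (base case)
Compare 40 with 1 -> 40
Compare 13 with 40 -> 40

40


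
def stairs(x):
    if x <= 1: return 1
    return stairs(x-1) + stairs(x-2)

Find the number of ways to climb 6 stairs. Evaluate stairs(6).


Building up from base cases:
stairs(0) = 1
stairs(1) = 1
stairs(2) = stairs(1) + stairs(0) = 1 + 1 = 2
stairs(3) = stairs(2) + stairs(1) = 2 + 1 = 3
stairs(4) = stairs(3) + stairs(2) = 3 + 2 = 5
stairs(5) = stairs(4) + stairs(3) = 5 + 3 = 8
stairs(6) = stairs(5) + stairs(4) = 8 + 5 = 13

13


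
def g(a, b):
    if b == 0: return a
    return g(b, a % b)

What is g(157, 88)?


g(157, 88) = g(88, 69)
g(88, 69) = g(69, 19)
g(69, 19) = g(19, 12)
g(19, 12) = g(12, 7)
g(12, 7) = g(7, 5)
g(7, 5) = g(5, 2)
g(5, 2) = g(2, 1)
g(2, 1) = g(1, 0)
g(1, 0) = 1  (base case)

1


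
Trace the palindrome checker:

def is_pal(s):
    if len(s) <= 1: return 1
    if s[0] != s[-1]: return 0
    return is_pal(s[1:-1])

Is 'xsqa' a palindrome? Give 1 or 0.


is_pal('xsqa'): s[0]='x' != s[-1]='a' -> return 0
Result: 0 (not a palindrome)

0


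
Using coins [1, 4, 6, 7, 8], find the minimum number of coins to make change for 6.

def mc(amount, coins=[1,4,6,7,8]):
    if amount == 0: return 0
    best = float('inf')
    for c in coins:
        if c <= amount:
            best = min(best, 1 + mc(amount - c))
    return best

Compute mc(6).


Building up with DP:
mc(0) = 0
mc(1) = min(1+mc(0)=1+0=1) = 1
mc(2) = min(1+mc(1)=1+1=2) = 2
mc(3) = min(1+mc(2)=1+2=3) = 3
mc(4) = min(1+mc(3)=1+3=4, 1+mc(0)=1+0=1) = 1
mc(5) = min(1+mc(4)=1+1=2, 1+mc(1)=1+1=2) = 2
mc(6) = min(1+mc(5)=1+2=3, 1+mc(2)=1+2=3, 1+mc(0)=1+0=1) = 1

1


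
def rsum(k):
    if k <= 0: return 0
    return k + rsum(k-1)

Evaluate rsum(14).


rsum(14)
= 14 + 13 + 12 + 11 + 10 + 9 + 8 + 7 + 6 + 5 + 4 + 3 + 2 + 1 + rsum(0)
= 14 + 13 + 12 + 11 + 10 + 9 + 8 + 7 + 6 + 5 + 4 + 3 + 2 + 1 + 0
= 105

105


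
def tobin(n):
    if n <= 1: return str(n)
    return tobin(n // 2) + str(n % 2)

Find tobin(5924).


tobin(5924) = tobin(2962) + '0'
tobin(2962) = tobin(1481) + '0'
tobin(1481) = tobin(740) + '1'
tobin(740) = tobin(370) + '0'
tobin(370) = tobin(185) + '0'
tobin(185) = tobin(92) + '1'
tobin(92) = tobin(46) + '0'
tobin(46) = tobin(23) + '0'
tobin(23) = tobin(11) + '1'
tobin(11) = tobin(5) + '1'
tobin(5) = tobin(2) + '1'
tobin(2) = tobin(1) + '0'
tobin(1) = '1'  (base case)
Concatenating: '1' + '0' + '1' + '1' + '1' + '0' + '0' + '1' + '0' + '0' + '1' + '0' + '0' = '1011100100100'

1011100100100


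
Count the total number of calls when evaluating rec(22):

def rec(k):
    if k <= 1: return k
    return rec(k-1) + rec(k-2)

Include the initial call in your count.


Let C(n) = total calls for rec(n)
C(0) = 1, C(1) = 1
C(2) = 1 + C(1) + C(0) = 1 + 1 + 1 = 3
C(3) = 1 + C(2) + C(1) = 1 + 3 + 1 = 5
C(4) = 1 + C(3) + C(2) = 1 + 5 + 3 = 9
C(5) = 1 + C(4) + C(3) = 1 + 9 + 5 = 15
C(6) = 1 + C(5) + C(4) = 1 + 15 + 9 = 25
C(7) = 1 + C(6) + C(5) = 1 + 25 + 15 = 41
C(8) = 1 + C(7) + C(6) = 1 + 41 + 25 = 67
C(9) = 1 + C(8) + C(7) = 1 + 67 + 41 = 109
C(10) = 1 + C(9) + C(8) = 1 + 109 + 67 = 177
C(11) = 1 + C(10) + C(9) = 1 + 177 + 109 = 287
C(12) = 1 + C(11) + C(10) = 1 + 287 + 177 = 465
C(13) = 1 + C(12) + C(11) = 1 + 465 + 287 = 753
C(14) = 1 + C(13) + C(12) = 1 + 753 + 465 = 1219
C(15) = 1 + C(14) + C(13) = 1 + 1219 + 753 = 1973
C(16) = 1 + C(15) + C(14) = 1 + 1973 + 1219 = 3193
C(17) = 1 + C(16) + C(15) = 1 + 3193 + 1973 = 5167
C(18) = 1 + C(17) + C(16) = 1 + 5167 + 3193 = 8361
C(19) = 1 + C(18) + C(17) = 1 + 8361 + 5167 = 13529
C(20) = 1 + C(19) + C(18) = 1 + 13529 + 8361 = 21891
C(21) = 1 + C(20) + C(19) = 1 + 21891 + 13529 = 35421
C(22) = 1 + C(21) + C(20) = 1 + 35421 + 21891 = 57313

57313


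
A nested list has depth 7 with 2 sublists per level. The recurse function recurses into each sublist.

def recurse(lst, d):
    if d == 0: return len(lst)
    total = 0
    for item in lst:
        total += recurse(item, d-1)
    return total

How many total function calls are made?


At depth 0 (root): 1 call
At depth 1: each of 1 parents calls recurse on 2 children = 2 calls
At depth 2: each of 2 parents calls recurse on 2 children = 4 calls
At depth 3: each of 4 parents calls recurse on 2 children = 8 calls
At depth 4: each of 8 parents calls recurse on 2 children = 16 calls
At depth 5: each of 16 parents calls recurse on 2 children = 32 calls
At depth 6: each of 32 parents calls recurse on 2 children = 64 calls
At depth 7: each of 64 parents calls recurse on 2 children = 128 calls
Total: 1 + 2 + 4 + 8 + 16 + 32 + 64 + 128 = 255

255


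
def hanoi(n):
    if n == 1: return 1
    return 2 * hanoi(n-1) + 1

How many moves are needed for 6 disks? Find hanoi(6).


hanoi(6) = 2 * hanoi(5) + 1
hanoi(5) = 2 * hanoi(4) + 1
hanoi(4) = 2 * hanoi(3) + 1
hanoi(3) = 2 * hanoi(2) + 1
hanoi(2) = 2 * hanoi(1) + 1
hanoi(1) = 1  (base case)
hanoi(2) = 2 * 1 + 1 = 3
hanoi(3) = 2 * 3 + 1 = 7
hanoi(4) = 2 * 7 + 1 = 15
hanoi(5) = 2 * 15 + 1 = 31
hanoi(6) = 2 * 31 + 1 = 63

63


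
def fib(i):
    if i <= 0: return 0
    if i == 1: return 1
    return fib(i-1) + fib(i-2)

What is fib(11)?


Computing fib(11) bottom-up:
fib(0) = 0
fib(1) = 1
fib(2) = fib(1) + fib(0) = 1 + 0 = 1
fib(3) = fib(2) + fib(1) = 1 + 1 = 2
fib(4) = fib(3) + fib(2) = 2 + 1 = 3
fib(5) = fib(4) + fib(3) = 3 + 2 = 5
fib(6) = fib(5) + fib(4) = 5 + 3 = 8
fib(7) = fib(6) + fib(5) = 8 + 5 = 13
fib(8) = fib(7) + fib(6) = 13 + 8 = 21
fib(9) = fib(8) + fib(7) = 21 + 13 = 34
fib(10) = fib(9) + fib(8) = 34 + 21 = 55
fib(11) = fib(10) + fib(9) = 55 + 34 = 89

89


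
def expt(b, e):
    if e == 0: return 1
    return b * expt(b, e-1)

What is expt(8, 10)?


expt(8, 10)
= 8 * expt(8, 9)
= 8 * 8 * expt(8, 8)
= 8 * 8 * 8 * expt(8, 7)
= 8 * 8 * 8 * 8 * expt(8, 6)
= 8 * 8 * 8 * 8 * 8 * expt(8, 5)
= 8 * 8 * 8 * 8 * 8 * 8 * expt(8, 4)
= 8 * 8 * 8 * 8 * 8 * 8 * 8 * expt(8, 3)
= 8 * 8 * 8 * 8 * 8 * 8 * 8 * 8 * expt(8, 2)
= 8 * 8 * 8 * 8 * 8 * 8 * 8 * 8 * 8 * expt(8, 1)
= 8 * 8 * 8 * 8 * 8 * 8 * 8 * 8 * 8 * 8 * expt(8, 0)
= 8 * 8 * 8 * 8 * 8 * 8 * 8 * 8 * 8 * 8 * 1
= 1073741824

1073741824


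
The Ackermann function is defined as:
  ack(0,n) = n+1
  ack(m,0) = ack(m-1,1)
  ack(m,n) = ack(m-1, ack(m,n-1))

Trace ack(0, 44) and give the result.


ack(0, 44) = 45
Result: ack(0, 44) = 45

45


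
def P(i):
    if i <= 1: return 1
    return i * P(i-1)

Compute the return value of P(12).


P(12)
= 12 * P(11)
= 12 * 11 * P(10)
= 12 * 11 * 10 * P(9)
= 12 * 11 * 10 * 9 * P(8)
= 12 * 11 * 10 * 9 * 8 * P(7)
= 12 * 11 * 10 * 9 * 8 * 7 * P(6)
= 12 * 11 * 10 * 9 * 8 * 7 * 6 * P(5)
= 12 * 11 * 10 * 9 * 8 * 7 * 6 * 5 * P(4)
= 12 * 11 * 10 * 9 * 8 * 7 * 6 * 5 * 4 * P(3)
= 12 * 11 * 10 * 9 * 8 * 7 * 6 * 5 * 4 * 3 * P(2)
= 12 * 11 * 10 * 9 * 8 * 7 * 6 * 5 * 4 * 3 * 2 * P(1)
= 12 * 11 * 10 * 9 * 8 * 7 * 6 * 5 * 4 * 3 * 2 * 1
= 479001600

479001600


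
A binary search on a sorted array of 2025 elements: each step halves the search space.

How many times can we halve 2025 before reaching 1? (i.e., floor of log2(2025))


2025 / 2 = 1012
1012 / 2 = 506
506 / 2 = 253
253 / 2 = 126
126 / 2 = 63
63 / 2 = 31
31 / 2 = 15
15 / 2 = 7
7 / 2 = 3
3 / 2 = 1
Reached 1 after 10 halvings

10


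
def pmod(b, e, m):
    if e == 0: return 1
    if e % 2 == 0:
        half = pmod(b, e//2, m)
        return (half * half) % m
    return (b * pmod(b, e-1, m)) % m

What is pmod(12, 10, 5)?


pmod(12, 10, 5): e is even, compute pmod(12, 5, 5)
  pmod(12, 5, 5): e is odd, compute pmod(12, 4, 5)
    pmod(12, 4, 5): e is even, compute pmod(12, 2, 5)
      pmod(12, 2, 5): e is even, compute pmod(12, 1, 5)
        pmod(12, 1, 5): e is odd, compute pmod(12, 0, 5)
          pmod(12, 0, 5) = 1
        (12 * 1) % 5 = 2
      half=2, (2*2) % 5 = 4
    half=4, (4*4) % 5 = 1
  (12 * 1) % 5 = 2
half=2, (2*2) % 5 = 4

4


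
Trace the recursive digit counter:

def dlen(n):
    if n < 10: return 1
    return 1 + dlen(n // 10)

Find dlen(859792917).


dlen(859792917) = 1 + dlen(85979291)
dlen(85979291) = 1 + dlen(8597929)
dlen(8597929) = 1 + dlen(859792)
dlen(859792) = 1 + dlen(85979)
dlen(85979) = 1 + dlen(8597)
dlen(8597) = 1 + dlen(859)
dlen(859) = 1 + dlen(85)
dlen(85) = 1 + dlen(8)
dlen(8) = 1  (base case: 8 < 10)
Unwinding: 1 + 1 + 1 + 1 + 1 + 1 + 1 + 1 + 1 = 9

9


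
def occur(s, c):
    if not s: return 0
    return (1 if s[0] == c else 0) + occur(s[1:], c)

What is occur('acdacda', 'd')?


s[0]='a' != 'd' -> 0
s[0]='c' != 'd' -> 0
s[0]='d' == 'd' -> 1
s[0]='a' != 'd' -> 0
s[0]='c' != 'd' -> 0
s[0]='d' == 'd' -> 1
s[0]='a' != 'd' -> 0
Sum: 0 + 0 + 1 + 0 + 0 + 1 + 0 = 2

2


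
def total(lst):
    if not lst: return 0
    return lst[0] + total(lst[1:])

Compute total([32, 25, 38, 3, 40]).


total([32, 25, 38, 3, 40]) = 32 + total([25, 38, 3, 40])
total([25, 38, 3, 40]) = 25 + total([38, 3, 40])
total([38, 3, 40]) = 38 + total([3, 40])
total([3, 40]) = 3 + total([40])
total([40]) = 40 + total([])
total([]) = 0  (base case)
Total: 32 + 25 + 38 + 3 + 40 + 0 = 138

138


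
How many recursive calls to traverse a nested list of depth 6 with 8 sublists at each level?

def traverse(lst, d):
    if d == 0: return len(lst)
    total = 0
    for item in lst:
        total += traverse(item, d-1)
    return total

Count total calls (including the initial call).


At depth 0 (root): 1 call
At depth 1: each of 1 parents calls traverse on 8 children = 8 calls
At depth 2: each of 8 parents calls traverse on 8 children = 64 calls
At depth 3: each of 64 parents calls traverse on 8 children = 512 calls
At depth 4: each of 512 parents calls traverse on 8 children = 4096 calls
At depth 5: each of 4096 parents calls traverse on 8 children = 32768 calls
At depth 6: each of 32768 parents calls traverse on 8 children = 262144 calls
Total: 1 + 8 + 64 + 512 + 4096 + 32768 + 262144 = 299593

299593


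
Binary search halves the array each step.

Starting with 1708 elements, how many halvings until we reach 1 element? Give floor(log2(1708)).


1708 / 2 = 854
854 / 2 = 427
427 / 2 = 213
213 / 2 = 106
106 / 2 = 53
53 / 2 = 26
26 / 2 = 13
13 / 2 = 6
6 / 2 = 3
3 / 2 = 1
Reached 1 after 10 halvings

10


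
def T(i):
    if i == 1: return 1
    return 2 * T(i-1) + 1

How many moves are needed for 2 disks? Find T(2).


T(2) = 2 * T(1) + 1
T(1) = 1  (base case)
T(2) = 2 * 1 + 1 = 3

3


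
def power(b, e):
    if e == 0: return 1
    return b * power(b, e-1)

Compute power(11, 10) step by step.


power(11, 10)
= 11 * power(11, 9)
= 11 * 11 * power(11, 8)
= 11 * 11 * 11 * power(11, 7)
= 11 * 11 * 11 * 11 * power(11, 6)
= 11 * 11 * 11 * 11 * 11 * power(11, 5)
= 11 * 11 * 11 * 11 * 11 * 11 * power(11, 4)
= 11 * 11 * 11 * 11 * 11 * 11 * 11 * power(11, 3)
= 11 * 11 * 11 * 11 * 11 * 11 * 11 * 11 * power(11, 2)
= 11 * 11 * 11 * 11 * 11 * 11 * 11 * 11 * 11 * power(11, 1)
= 11 * 11 * 11 * 11 * 11 * 11 * 11 * 11 * 11 * 11 * power(11, 0)
= 11 * 11 * 11 * 11 * 11 * 11 * 11 * 11 * 11 * 11 * 1
= 25937424601

25937424601


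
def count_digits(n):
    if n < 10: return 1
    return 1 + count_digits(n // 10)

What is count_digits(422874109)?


count_digits(422874109) = 1 + count_digits(42287410)
count_digits(42287410) = 1 + count_digits(4228741)
count_digits(4228741) = 1 + count_digits(422874)
count_digits(422874) = 1 + count_digits(42287)
count_digits(42287) = 1 + count_digits(4228)
count_digits(4228) = 1 + count_digits(422)
count_digits(422) = 1 + count_digits(42)
count_digits(42) = 1 + count_digits(4)
count_digits(4) = 1  (base case: 4 < 10)
Unwinding: 1 + 1 + 1 + 1 + 1 + 1 + 1 + 1 + 1 = 9

9


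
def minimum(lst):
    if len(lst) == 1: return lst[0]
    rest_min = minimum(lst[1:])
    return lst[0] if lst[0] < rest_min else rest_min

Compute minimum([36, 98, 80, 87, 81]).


minimum([36, 98, 80, 87, 81]): compare 36 with minimum([98, 80, 87, 81])
minimum([98, 80, 87, 81]): compare 98 with minimum([80, 87, 81])
minimum([80, 87, 81]): compare 80 with minimum([87, 81])
minimum([87, 81]): compare 87 with minimum([81])
minimum([81]) = 81  (base case)
Compare 87 with 81 -> 81
Compare 80 with 81 -> 80
Compare 98 with 80 -> 80
Compare 36 with 80 -> 36

36


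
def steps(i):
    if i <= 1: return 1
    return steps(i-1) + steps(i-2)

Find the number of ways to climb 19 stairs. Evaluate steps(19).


Building up from base cases:
steps(0) = 1
steps(1) = 1
steps(2) = steps(1) + steps(0) = 1 + 1 = 2
steps(3) = steps(2) + steps(1) = 2 + 1 = 3
steps(4) = steps(3) + steps(2) = 3 + 2 = 5
steps(5) = steps(4) + steps(3) = 5 + 3 = 8
steps(6) = steps(5) + steps(4) = 8 + 5 = 13
steps(7) = steps(6) + steps(5) = 13 + 8 = 21
steps(8) = steps(7) + steps(6) = 21 + 13 = 34
steps(9) = steps(8) + steps(7) = 34 + 21 = 55
steps(10) = steps(9) + steps(8) = 55 + 34 = 89
steps(11) = steps(10) + steps(9) = 89 + 55 = 144
steps(12) = steps(11) + steps(10) = 144 + 89 = 233
steps(13) = steps(12) + steps(11) = 233 + 144 = 377
steps(14) = steps(13) + steps(12) = 377 + 233 = 610
steps(15) = steps(14) + steps(13) = 610 + 377 = 987
steps(16) = steps(15) + steps(14) = 987 + 610 = 1597
steps(17) = steps(16) + steps(15) = 1597 + 987 = 2584
steps(18) = steps(17) + steps(16) = 2584 + 1597 = 4181
steps(19) = steps(18) + steps(17) = 4181 + 2584 = 6765

6765


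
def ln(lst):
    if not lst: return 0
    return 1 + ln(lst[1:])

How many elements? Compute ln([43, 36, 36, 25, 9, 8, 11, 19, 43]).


ln([43, 36, 36, 25, 9, 8, 11, 19, 43]) = 1 + ln([36, 36, 25, 9, 8, 11, 19, 43])
ln([36, 36, 25, 9, 8, 11, 19, 43]) = 1 + ln([36, 25, 9, 8, 11, 19, 43])
ln([36, 25, 9, 8, 11, 19, 43]) = 1 + ln([25, 9, 8, 11, 19, 43])
ln([25, 9, 8, 11, 19, 43]) = 1 + ln([9, 8, 11, 19, 43])
ln([9, 8, 11, 19, 43]) = 1 + ln([8, 11, 19, 43])
ln([8, 11, 19, 43]) = 1 + ln([11, 19, 43])
ln([11, 19, 43]) = 1 + ln([19, 43])
ln([19, 43]) = 1 + ln([43])
ln([43]) = 1 + ln([])
ln([]) = 0  (base case)
Unwinding: 1 + 1 + 1 + 1 + 1 + 1 + 1 + 1 + 1 + 0 = 9

9


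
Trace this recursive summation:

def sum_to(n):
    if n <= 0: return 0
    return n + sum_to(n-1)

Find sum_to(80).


sum_to(80)
= 80 + 79 + 78 + 77 + 76 + 75 + 74 + 73 + 72 + 71 + 70 + 69 + 68 + 67 + 66 + 65 + 64 + 63 + 62 + 61 + 60 + 59 + 58 + 57 + 56 + 55 + 54 + 53 + 52 + 51 + 50 + 49 + 48 + 47 + 46 + 45 + 44 + 43 + 42 + 41 + 40 + 39 + 38 + 37 + 36 + 35 + 34 + 33 + 32 + 31 + 30 + 29 + 28 + 27 + 26 + 25 + 24 + 23 + 22 + 21 + 20 + 19 + 18 + 17 + 16 + 15 + 14 + 13 + 12 + 11 + 10 + 9 + 8 + 7 + 6 + 5 + 4 + 3 + 2 + 1 + sum_to(0)
= 80 + 79 + 78 + 77 + 76 + 75 + 74 + 73 + 72 + 71 + 70 + 69 + 68 + 67 + 66 + 65 + 64 + 63 + 62 + 61 + 60 + 59 + 58 + 57 + 56 + 55 + 54 + 53 + 52 + 51 + 50 + 49 + 48 + 47 + 46 + 45 + 44 + 43 + 42 + 41 + 40 + 39 + 38 + 37 + 36 + 35 + 34 + 33 + 32 + 31 + 30 + 29 + 28 + 27 + 26 + 25 + 24 + 23 + 22 + 21 + 20 + 19 + 18 + 17 + 16 + 15 + 14 + 13 + 12 + 11 + 10 + 9 + 8 + 7 + 6 + 5 + 4 + 3 + 2 + 1 + 0
= 3240

3240


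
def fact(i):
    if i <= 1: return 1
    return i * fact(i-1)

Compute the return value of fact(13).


fact(13)
= 13 * fact(12)
= 13 * 12 * fact(11)
= 13 * 12 * 11 * fact(10)
= 13 * 12 * 11 * 10 * fact(9)
= 13 * 12 * 11 * 10 * 9 * fact(8)
= 13 * 12 * 11 * 10 * 9 * 8 * fact(7)
= 13 * 12 * 11 * 10 * 9 * 8 * 7 * fact(6)
= 13 * 12 * 11 * 10 * 9 * 8 * 7 * 6 * fact(5)
= 13 * 12 * 11 * 10 * 9 * 8 * 7 * 6 * 5 * fact(4)
= 13 * 12 * 11 * 10 * 9 * 8 * 7 * 6 * 5 * 4 * fact(3)
= 13 * 12 * 11 * 10 * 9 * 8 * 7 * 6 * 5 * 4 * 3 * fact(2)
= 13 * 12 * 11 * 10 * 9 * 8 * 7 * 6 * 5 * 4 * 3 * 2 * fact(1)
= 13 * 12 * 11 * 10 * 9 * 8 * 7 * 6 * 5 * 4 * 3 * 2 * 1
= 6227020800

6227020800


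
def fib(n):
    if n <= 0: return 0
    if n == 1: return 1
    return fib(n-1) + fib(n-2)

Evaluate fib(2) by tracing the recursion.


Computing fib(2) bottom-up:
fib(0) = 0
fib(1) = 1
fib(2) = fib(1) + fib(0) = 1 + 0 = 1

1


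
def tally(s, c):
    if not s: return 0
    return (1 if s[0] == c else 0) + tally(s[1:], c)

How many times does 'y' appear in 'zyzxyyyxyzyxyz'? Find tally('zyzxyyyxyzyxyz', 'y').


s[0]='z' != 'y' -> 0
s[0]='y' == 'y' -> 1
s[0]='z' != 'y' -> 0
s[0]='x' != 'y' -> 0
s[0]='y' == 'y' -> 1
s[0]='y' == 'y' -> 1
s[0]='y' == 'y' -> 1
s[0]='x' != 'y' -> 0
s[0]='y' == 'y' -> 1
s[0]='z' != 'y' -> 0
s[0]='y' == 'y' -> 1
s[0]='x' != 'y' -> 0
s[0]='y' == 'y' -> 1
s[0]='z' != 'y' -> 0
Sum: 0 + 1 + 0 + 0 + 1 + 1 + 1 + 0 + 1 + 0 + 1 + 0 + 1 + 0 = 7

7


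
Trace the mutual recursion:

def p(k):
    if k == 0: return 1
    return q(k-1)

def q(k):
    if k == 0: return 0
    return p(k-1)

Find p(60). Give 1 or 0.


p(60) = q(59)
q(59) = p(58)
p(58) = q(57)
q(57) = p(56)
p(56) = q(55)
q(55) = p(54)
p(54) = q(53)
q(53) = p(52)
p(52) = q(51)
q(51) = p(50)
p(50) = q(49)
q(49) = p(48)
p(48) = q(47)
q(47) = p(46)
p(46) = q(45)
q(45) = p(44)
p(44) = q(43)
q(43) = p(42)
p(42) = q(41)
q(41) = p(40)
p(40) = q(39)
q(39) = p(38)
p(38) = q(37)
q(37) = p(36)
p(36) = q(35)
q(35) = p(34)
p(34) = q(33)
q(33) = p(32)
p(32) = q(31)
q(31) = p(30)
p(30) = q(29)
q(29) = p(28)
p(28) = q(27)
q(27) = p(26)
p(26) = q(25)
q(25) = p(24)
p(24) = q(23)
q(23) = p(22)
p(22) = q(21)
q(21) = p(20)
p(20) = q(19)
q(19) = p(18)
p(18) = q(17)
q(17) = p(16)
p(16) = q(15)
q(15) = p(14)
p(14) = q(13)
q(13) = p(12)
p(12) = q(11)
q(11) = p(10)
p(10) = q(9)
q(9) = p(8)
p(8) = q(7)
q(7) = p(6)
p(6) = q(5)
q(5) = p(4)
p(4) = q(3)
q(3) = p(2)
p(2) = q(1)
q(1) = p(0)
p(0) = 1  (base case)
Result: 1

1


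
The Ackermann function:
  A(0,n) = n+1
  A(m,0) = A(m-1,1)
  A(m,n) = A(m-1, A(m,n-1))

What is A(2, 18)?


A(2, 18) = A(1, A(2, 17))
  A(2, 17) = A(1, A(2, 16))
    A(2, 16) = A(1, A(2, 15))
      A(2, 15) = A(1, A(2, 14))
        A(2, 14) = A(1, A(2, 13))
          A(2, 13) = A(1, A(2, 12))
          A(2, 12) = A(1, A(2, 11))
          A(2, 11) = A(1, A(2, 10))
          A(2, 10) = A(1, A(2, 9))
          A(2, 9) = A(1, A(2, 8))
          A(2, 8) = A(1, A(2, 7))
          A(2, 7) = A(1, A(2, 6))
          A(2, 6) = A(1, A(2, 5))
          A(2, 5) = A(1, A(2, 4))
          A(2, 4) = A(1, A(2, 3))
          A(2, 3) = A(1, A(2, 2))
          A(2, 2) = A(1, A(2, 1))
          A(2, 1) = A(1, A(2, 0))
          A(2, 0) = A(1, 1)
          A(1, 1) = A(0, A(1, 0))
          A(1, 0) = A(0, 1)
          A(0, 1) = 2
            = A(0, 2)
          A(0, 2) = 3
            = A(1, 3)
... (trace truncated)
Result: A(2, 18) = 39

39


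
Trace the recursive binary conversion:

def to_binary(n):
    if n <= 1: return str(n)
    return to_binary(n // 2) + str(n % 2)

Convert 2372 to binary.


to_binary(2372) = to_binary(1186) + '0'
to_binary(1186) = to_binary(593) + '0'
to_binary(593) = to_binary(296) + '1'
to_binary(296) = to_binary(148) + '0'
to_binary(148) = to_binary(74) + '0'
to_binary(74) = to_binary(37) + '0'
to_binary(37) = to_binary(18) + '1'
to_binary(18) = to_binary(9) + '0'
to_binary(9) = to_binary(4) + '1'
to_binary(4) = to_binary(2) + '0'
to_binary(2) = to_binary(1) + '0'
to_binary(1) = '1'  (base case)
Concatenating: '1' + '0' + '0' + '1' + '0' + '1' + '0' + '0' + '0' + '1' + '0' + '0' = '100101000100'

100101000100


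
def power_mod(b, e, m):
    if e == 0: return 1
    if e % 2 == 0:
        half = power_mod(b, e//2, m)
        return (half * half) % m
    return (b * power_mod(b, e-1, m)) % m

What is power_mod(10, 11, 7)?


power_mod(10, 11, 7): e is odd, compute power_mod(10, 10, 7)
  power_mod(10, 10, 7): e is even, compute power_mod(10, 5, 7)
    power_mod(10, 5, 7): e is odd, compute power_mod(10, 4, 7)
      power_mod(10, 4, 7): e is even, compute power_mod(10, 2, 7)
        power_mod(10, 2, 7): e is even, compute power_mod(10, 1, 7)
          power_mod(10, 1, 7): e is odd, compute power_mod(10, 0, 7)
          power_mod(10, 0, 7) = 1
          (10 * 1) % 7 = 3
        half=3, (3*3) % 7 = 2
      half=2, (2*2) % 7 = 4
    (10 * 4) % 7 = 5
  half=5, (5*5) % 7 = 4
(10 * 4) % 7 = 5

5


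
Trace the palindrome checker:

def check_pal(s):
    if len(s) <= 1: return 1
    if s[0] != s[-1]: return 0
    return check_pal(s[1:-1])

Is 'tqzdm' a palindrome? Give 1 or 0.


check_pal('tqzdm'): s[0]='t' != s[-1]='m' -> return 0
Result: 0 (not a palindrome)

0


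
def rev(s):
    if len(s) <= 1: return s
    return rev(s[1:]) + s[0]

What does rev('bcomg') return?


rev('bcomg') = rev('comg') + 'b'
rev('comg') = rev('omg') + 'c'
rev('omg') = rev('mg') + 'o'
rev('mg') = rev('g') + 'm'
rev('g') = 'g'  (base case)
Concatenating: 'g' + 'm' + 'o' + 'c' + 'b' = 'gmocb'

gmocb
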